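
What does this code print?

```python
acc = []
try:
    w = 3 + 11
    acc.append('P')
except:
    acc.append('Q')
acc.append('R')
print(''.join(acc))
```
PR

No exception, try block completes normally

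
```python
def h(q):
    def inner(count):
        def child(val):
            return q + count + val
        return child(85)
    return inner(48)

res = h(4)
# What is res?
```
137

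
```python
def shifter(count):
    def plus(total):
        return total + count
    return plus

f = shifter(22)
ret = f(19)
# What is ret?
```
41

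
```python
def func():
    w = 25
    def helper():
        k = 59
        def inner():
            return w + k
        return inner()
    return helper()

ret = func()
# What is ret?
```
84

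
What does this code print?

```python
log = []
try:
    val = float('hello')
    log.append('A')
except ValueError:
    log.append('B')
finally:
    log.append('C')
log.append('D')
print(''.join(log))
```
BCD

finally always runs, even after exception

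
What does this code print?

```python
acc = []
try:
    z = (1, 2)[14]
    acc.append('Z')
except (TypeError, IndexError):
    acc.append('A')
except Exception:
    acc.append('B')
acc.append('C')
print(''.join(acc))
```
AC

IndexError matches tuple containing it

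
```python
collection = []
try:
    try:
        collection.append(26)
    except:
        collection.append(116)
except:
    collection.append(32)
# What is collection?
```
[26]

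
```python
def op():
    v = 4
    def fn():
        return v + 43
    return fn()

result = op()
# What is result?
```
47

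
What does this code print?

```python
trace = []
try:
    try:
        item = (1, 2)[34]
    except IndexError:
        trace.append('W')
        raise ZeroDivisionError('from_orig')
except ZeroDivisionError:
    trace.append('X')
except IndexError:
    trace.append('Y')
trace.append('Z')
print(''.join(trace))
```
WXZ

ZeroDivisionError raised and caught, original IndexError not re-raised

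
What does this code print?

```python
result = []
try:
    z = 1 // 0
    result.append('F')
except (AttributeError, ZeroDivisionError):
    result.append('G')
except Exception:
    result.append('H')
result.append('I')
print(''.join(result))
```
GI

ZeroDivisionError matches tuple containing it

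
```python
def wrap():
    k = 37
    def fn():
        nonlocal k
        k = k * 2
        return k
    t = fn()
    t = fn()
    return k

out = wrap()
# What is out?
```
148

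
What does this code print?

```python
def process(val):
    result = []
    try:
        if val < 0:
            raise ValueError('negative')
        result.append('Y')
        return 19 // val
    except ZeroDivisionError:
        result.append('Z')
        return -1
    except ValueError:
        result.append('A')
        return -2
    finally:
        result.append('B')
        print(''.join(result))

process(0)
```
YZB

val=0 causes ZeroDivisionError, caught, finally prints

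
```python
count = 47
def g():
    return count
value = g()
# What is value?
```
47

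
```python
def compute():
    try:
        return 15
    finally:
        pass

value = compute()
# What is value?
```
15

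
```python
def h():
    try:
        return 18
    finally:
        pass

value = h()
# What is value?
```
18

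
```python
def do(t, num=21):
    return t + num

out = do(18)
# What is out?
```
39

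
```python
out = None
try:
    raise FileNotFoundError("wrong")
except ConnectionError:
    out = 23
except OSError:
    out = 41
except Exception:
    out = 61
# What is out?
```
41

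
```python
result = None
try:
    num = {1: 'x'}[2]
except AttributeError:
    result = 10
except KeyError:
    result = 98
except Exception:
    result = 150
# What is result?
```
98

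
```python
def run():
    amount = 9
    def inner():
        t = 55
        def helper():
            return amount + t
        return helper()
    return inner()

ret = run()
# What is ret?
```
64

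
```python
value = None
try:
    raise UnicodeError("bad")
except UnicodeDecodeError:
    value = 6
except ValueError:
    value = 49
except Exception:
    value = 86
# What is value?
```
49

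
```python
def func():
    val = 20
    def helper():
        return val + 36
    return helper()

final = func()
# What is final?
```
56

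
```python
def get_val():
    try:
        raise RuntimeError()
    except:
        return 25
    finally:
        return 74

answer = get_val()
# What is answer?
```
74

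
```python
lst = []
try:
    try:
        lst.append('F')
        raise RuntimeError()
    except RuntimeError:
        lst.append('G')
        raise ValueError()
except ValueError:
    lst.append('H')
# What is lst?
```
['F', 'G', 'H']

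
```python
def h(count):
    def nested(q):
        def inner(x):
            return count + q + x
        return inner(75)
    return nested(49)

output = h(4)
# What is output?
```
128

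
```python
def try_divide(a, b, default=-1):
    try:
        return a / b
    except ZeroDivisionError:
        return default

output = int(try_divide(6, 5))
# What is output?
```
1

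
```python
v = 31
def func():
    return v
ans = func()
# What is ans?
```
31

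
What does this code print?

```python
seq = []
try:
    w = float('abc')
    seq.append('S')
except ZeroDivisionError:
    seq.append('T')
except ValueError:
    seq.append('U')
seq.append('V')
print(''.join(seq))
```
UV

ValueError is caught by its specific handler, not ZeroDivisionError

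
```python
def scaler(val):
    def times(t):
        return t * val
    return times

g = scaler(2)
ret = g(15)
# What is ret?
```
30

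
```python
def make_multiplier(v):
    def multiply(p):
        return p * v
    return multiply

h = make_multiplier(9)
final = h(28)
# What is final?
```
252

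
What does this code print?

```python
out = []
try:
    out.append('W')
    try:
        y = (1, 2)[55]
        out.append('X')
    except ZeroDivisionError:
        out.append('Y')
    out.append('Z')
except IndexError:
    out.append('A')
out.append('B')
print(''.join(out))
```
WAB

Inner handler doesn't match, propagates to outer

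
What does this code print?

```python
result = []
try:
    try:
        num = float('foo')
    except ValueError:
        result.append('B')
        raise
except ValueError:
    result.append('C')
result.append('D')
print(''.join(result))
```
BCD

raise without argument re-raises current exception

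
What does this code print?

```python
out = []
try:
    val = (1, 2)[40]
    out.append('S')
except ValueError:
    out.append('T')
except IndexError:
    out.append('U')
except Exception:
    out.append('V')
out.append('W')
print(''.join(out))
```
UW

IndexError matches before generic Exception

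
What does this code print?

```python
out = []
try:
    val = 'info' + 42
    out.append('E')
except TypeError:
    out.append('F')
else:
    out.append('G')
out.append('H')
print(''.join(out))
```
FH

else block skipped when exception is caught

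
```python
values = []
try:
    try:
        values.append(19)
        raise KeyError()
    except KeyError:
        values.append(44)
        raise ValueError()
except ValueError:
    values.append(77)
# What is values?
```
[19, 44, 77]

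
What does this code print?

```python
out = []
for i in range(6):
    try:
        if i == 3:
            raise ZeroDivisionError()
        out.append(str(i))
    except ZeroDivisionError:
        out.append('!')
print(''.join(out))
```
012!45

Exception on i=3 caught, loop continues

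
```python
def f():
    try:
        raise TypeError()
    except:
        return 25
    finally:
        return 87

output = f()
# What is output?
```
87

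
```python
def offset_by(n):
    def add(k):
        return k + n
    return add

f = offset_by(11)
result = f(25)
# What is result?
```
36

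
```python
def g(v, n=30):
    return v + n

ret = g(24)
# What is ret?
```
54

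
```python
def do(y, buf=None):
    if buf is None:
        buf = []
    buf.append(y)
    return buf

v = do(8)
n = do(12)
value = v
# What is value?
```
[8]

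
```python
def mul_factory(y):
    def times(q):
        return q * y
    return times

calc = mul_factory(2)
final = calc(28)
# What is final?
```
56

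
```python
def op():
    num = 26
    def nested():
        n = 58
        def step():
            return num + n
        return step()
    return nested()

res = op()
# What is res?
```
84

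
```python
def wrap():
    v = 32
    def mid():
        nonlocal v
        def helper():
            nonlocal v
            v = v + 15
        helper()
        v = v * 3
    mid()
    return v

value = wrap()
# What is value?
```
141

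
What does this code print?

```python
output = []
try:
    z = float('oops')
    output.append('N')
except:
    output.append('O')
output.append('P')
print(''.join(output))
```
OP

Exception raised in try, caught by bare except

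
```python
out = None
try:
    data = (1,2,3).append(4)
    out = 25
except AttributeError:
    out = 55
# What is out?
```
55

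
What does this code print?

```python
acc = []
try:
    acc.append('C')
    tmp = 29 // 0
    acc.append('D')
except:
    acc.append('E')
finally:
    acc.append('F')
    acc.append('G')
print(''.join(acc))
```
CEFG

Code before exception runs, then except, then all of finally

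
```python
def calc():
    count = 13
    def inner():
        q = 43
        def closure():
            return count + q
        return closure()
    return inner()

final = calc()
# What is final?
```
56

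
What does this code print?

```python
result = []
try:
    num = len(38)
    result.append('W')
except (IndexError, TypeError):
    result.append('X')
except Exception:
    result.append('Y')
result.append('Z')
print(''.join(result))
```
XZ

TypeError matches tuple containing it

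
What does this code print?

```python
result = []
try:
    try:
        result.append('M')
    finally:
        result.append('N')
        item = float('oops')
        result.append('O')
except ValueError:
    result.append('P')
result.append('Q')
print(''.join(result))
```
MNPQ

Exception in inner finally caught by outer except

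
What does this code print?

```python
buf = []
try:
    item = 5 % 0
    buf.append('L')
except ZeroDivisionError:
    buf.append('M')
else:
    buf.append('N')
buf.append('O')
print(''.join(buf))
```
MO

else block skipped when exception is caught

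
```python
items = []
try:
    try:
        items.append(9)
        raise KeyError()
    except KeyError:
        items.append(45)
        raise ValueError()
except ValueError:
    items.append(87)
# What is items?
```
[9, 45, 87]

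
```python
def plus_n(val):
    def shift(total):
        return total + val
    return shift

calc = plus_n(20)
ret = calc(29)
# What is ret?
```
49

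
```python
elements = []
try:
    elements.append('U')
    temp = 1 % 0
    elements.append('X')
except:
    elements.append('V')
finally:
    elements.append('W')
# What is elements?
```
['U', 'V', 'W']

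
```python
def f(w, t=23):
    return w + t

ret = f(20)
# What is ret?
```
43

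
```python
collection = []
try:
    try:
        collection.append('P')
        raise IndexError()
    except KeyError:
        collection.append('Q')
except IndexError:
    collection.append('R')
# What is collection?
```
['P', 'R']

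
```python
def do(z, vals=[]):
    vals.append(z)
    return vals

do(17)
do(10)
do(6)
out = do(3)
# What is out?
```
[17, 10, 6, 3]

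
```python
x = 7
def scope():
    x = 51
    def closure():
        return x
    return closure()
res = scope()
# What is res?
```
51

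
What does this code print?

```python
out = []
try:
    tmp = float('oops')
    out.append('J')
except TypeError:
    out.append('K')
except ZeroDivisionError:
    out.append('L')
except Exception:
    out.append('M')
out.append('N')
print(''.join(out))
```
MN

ValueError not specifically caught, falls to Exception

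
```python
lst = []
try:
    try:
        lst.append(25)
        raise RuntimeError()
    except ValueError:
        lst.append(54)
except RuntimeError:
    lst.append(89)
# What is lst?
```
[25, 89]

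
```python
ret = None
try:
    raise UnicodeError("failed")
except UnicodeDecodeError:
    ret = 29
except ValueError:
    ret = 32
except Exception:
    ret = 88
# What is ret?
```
32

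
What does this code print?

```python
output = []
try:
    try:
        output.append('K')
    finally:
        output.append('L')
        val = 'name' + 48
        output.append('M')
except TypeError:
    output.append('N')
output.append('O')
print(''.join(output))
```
KLNO

Exception in inner finally caught by outer except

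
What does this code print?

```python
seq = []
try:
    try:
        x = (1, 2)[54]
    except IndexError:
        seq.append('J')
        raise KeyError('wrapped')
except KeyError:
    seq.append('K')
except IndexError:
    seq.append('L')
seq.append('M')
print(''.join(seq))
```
JKM

KeyError raised and caught, original IndexError not re-raised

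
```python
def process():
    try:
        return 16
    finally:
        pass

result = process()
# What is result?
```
16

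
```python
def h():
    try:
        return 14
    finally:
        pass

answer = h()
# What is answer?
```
14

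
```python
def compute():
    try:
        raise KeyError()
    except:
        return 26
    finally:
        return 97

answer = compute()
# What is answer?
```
97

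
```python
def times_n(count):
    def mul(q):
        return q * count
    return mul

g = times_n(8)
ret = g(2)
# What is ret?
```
16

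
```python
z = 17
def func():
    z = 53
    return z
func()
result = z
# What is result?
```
17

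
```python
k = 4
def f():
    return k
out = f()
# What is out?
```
4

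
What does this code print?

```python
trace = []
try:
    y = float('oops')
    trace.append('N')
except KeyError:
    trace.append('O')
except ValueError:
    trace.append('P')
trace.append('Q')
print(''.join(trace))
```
PQ

ValueError is caught by its specific handler, not KeyError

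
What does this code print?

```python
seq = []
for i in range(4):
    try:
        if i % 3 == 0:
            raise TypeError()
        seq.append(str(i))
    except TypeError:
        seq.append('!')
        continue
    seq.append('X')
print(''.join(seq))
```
!1X2X!

continue in except skips rest of loop body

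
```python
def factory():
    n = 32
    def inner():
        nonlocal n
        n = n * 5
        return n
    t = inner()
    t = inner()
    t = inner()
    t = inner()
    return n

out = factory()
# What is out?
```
20000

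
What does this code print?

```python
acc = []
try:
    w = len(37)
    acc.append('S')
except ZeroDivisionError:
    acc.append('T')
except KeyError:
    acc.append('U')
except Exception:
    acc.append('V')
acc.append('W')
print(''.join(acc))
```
VW

TypeError not specifically caught, falls to Exception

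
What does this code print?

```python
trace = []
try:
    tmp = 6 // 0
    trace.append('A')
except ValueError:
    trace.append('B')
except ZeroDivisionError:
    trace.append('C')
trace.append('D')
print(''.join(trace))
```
CD

ZeroDivisionError is caught by its specific handler, not ValueError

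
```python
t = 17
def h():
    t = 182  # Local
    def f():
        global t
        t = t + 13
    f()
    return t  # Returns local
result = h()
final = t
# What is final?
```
30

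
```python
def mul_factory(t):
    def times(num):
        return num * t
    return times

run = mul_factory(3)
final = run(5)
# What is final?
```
15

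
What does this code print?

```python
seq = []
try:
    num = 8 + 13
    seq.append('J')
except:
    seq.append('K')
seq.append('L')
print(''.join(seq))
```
JL

No exception, try block completes normally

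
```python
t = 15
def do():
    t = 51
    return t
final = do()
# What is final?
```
51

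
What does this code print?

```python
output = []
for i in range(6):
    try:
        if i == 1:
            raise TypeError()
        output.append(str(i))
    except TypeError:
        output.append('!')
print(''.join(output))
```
0!2345

Exception on i=1 caught, loop continues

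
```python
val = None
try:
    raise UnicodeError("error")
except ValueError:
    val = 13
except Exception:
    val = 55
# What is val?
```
13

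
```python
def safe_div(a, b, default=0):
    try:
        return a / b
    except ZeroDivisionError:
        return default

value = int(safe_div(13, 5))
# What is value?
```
2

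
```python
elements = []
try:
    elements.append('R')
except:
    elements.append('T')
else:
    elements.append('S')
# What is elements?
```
['R', 'S']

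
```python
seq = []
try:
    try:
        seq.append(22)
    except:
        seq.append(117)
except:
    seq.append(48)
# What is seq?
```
[22]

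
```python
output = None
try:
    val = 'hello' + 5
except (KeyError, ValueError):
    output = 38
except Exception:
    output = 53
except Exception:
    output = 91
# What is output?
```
53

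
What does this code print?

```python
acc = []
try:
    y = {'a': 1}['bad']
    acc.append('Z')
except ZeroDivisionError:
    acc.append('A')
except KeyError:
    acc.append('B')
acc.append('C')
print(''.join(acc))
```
BC

KeyError is caught by its specific handler, not ZeroDivisionError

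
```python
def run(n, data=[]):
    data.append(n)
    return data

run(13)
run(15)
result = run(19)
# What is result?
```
[13, 15, 19]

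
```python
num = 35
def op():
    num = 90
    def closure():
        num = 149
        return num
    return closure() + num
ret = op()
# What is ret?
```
239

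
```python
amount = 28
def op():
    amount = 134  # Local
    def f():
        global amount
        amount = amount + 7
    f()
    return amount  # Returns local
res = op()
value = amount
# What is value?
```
35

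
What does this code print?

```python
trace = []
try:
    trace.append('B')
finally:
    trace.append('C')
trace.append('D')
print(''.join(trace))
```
BCD

try/finally without except, no exception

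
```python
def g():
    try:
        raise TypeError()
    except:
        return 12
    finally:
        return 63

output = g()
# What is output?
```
63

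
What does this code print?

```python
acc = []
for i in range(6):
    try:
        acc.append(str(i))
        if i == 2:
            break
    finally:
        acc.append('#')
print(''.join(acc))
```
0#1#2#

finally runs even when breaking out of loop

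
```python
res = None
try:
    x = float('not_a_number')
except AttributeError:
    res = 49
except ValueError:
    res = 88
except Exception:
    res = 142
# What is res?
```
88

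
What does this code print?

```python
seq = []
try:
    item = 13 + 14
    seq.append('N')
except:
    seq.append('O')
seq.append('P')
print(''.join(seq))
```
NP

No exception, try block completes normally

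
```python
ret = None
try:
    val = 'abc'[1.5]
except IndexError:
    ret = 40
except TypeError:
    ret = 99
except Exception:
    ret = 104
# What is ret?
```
99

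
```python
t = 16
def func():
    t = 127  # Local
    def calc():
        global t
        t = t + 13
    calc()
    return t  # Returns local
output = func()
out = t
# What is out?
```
29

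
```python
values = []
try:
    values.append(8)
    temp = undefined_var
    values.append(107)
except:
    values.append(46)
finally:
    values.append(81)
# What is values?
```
[8, 46, 81]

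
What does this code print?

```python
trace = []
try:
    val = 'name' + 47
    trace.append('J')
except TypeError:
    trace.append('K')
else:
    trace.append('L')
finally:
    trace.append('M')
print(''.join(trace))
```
KM

Exception: except runs, else skipped, finally runs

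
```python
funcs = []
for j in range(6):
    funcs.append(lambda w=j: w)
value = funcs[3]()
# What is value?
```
3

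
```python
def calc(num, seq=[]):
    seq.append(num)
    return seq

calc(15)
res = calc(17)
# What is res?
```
[15, 17]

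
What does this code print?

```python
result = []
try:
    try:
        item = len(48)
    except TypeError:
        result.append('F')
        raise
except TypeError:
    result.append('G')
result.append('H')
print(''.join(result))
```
FGH

raise without argument re-raises current exception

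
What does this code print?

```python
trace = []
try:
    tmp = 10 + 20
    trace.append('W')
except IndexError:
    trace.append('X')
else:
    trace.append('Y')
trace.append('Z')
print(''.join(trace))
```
WYZ

else block runs when no exception occurs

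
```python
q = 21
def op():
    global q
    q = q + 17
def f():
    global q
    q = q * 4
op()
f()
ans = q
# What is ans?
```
152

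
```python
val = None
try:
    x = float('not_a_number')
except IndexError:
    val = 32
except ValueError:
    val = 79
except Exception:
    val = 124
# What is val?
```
79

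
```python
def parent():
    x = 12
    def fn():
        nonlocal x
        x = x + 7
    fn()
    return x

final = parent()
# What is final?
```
19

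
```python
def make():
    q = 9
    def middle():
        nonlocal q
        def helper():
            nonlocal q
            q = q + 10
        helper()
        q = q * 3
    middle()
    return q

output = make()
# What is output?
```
57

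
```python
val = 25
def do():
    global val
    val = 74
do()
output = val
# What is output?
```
74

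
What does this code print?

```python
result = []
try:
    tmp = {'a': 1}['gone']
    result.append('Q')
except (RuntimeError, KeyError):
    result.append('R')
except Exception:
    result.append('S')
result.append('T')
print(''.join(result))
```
RT

KeyError matches tuple containing it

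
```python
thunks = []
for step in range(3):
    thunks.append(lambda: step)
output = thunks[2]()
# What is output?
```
2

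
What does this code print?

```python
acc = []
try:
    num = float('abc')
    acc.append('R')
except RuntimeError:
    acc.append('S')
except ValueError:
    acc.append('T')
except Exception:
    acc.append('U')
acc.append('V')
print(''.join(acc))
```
TV

ValueError matches before generic Exception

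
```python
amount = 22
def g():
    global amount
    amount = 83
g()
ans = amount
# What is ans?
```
83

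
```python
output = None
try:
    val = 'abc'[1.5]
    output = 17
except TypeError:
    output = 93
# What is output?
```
93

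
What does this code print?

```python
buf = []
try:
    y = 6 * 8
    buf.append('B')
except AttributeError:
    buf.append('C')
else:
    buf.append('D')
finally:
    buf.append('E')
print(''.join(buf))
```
BDE

else runs before finally when no exception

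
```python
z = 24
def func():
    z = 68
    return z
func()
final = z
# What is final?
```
24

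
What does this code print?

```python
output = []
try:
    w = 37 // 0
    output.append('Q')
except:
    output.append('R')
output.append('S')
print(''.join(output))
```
RS

Exception raised in try, caught by bare except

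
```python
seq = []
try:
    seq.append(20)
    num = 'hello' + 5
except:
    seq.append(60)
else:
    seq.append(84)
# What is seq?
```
[20, 60]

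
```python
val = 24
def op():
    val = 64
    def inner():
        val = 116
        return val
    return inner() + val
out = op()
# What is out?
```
180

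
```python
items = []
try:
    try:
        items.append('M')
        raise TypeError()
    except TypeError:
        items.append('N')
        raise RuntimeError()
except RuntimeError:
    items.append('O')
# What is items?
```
['M', 'N', 'O']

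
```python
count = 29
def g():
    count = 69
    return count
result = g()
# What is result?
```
69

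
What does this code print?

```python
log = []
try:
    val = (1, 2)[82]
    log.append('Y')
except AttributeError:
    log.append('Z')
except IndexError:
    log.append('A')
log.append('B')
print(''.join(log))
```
AB

IndexError is caught by its specific handler, not AttributeError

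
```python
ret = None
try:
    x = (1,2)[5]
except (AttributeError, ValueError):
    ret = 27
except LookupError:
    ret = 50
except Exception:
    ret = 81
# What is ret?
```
50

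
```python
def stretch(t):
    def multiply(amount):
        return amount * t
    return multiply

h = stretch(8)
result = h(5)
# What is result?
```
40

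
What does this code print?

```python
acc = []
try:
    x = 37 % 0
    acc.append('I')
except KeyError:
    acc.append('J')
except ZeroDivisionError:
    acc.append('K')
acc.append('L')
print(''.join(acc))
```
KL

ZeroDivisionError is caught by its specific handler, not KeyError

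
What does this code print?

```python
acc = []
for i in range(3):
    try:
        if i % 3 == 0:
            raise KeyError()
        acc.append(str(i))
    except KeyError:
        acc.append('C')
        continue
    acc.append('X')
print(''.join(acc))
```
C1X2X

continue in except skips rest of loop body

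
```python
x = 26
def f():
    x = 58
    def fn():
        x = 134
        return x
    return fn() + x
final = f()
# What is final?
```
192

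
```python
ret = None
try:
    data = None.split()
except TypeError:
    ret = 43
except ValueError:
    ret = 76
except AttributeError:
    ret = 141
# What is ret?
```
141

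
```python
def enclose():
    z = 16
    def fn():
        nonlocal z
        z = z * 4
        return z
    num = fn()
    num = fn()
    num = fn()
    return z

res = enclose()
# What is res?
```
1024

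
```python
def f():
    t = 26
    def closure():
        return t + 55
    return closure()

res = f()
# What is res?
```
81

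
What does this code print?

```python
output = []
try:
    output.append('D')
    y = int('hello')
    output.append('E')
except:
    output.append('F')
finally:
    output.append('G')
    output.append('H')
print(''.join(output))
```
DFGH

Code before exception runs, then except, then all of finally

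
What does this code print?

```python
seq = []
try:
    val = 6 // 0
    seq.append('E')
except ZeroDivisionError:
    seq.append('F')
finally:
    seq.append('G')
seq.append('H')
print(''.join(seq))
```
FGH

finally always runs, even after exception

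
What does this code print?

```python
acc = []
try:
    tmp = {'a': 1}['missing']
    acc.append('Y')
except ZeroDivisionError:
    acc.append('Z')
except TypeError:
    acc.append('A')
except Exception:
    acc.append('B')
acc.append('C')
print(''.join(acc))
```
BC

KeyError not specifically caught, falls to Exception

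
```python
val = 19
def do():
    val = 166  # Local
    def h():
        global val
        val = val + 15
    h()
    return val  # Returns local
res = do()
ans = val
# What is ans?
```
34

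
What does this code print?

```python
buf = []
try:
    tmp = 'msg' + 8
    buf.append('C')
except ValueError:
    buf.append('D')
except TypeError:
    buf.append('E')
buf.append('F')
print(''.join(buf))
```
EF

TypeError is caught by its specific handler, not ValueError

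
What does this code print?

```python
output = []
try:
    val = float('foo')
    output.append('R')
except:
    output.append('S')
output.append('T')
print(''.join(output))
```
ST

Exception raised in try, caught by bare except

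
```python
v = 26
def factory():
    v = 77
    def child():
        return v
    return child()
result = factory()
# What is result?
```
77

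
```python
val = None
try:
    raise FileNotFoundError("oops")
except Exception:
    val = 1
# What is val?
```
1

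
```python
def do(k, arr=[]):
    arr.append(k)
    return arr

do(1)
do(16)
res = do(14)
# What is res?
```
[1, 16, 14]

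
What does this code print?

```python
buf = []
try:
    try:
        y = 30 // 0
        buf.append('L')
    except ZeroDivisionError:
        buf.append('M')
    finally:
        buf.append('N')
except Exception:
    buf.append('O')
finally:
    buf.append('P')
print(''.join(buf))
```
MNP

Both finally blocks run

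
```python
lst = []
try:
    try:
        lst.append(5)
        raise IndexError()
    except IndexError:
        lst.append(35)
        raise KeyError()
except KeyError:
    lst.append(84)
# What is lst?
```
[5, 35, 84]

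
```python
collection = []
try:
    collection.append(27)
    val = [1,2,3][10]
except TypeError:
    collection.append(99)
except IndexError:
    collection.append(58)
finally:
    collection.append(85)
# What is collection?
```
[27, 58, 85]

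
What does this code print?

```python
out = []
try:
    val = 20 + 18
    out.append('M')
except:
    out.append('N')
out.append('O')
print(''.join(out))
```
MO

No exception, try block completes normally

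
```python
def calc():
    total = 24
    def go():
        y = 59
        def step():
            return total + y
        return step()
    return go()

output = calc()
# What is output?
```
83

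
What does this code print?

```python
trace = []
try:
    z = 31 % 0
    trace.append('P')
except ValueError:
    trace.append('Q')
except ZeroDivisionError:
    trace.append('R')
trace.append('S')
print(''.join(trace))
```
RS

ZeroDivisionError is caught by its specific handler, not ValueError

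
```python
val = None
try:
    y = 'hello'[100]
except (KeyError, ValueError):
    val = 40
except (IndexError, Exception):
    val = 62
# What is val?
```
62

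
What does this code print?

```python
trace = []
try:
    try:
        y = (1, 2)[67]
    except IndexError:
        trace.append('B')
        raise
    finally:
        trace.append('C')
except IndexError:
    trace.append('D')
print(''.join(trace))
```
BCD

finally runs before re-raised exception propagates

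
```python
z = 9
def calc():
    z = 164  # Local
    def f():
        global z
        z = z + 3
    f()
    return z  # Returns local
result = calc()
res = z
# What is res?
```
12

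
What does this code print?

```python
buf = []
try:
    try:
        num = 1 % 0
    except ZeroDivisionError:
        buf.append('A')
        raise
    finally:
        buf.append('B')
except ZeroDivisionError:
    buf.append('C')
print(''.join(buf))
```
ABC

finally runs before re-raised exception propagates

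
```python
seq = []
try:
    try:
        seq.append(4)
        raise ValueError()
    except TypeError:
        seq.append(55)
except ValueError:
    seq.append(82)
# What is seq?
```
[4, 82]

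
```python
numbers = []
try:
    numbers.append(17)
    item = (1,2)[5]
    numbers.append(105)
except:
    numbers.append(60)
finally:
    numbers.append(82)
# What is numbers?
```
[17, 60, 82]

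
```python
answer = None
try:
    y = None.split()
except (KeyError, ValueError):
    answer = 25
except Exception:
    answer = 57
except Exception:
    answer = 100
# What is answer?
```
57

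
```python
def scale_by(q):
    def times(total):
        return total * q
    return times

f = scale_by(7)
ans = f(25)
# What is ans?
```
175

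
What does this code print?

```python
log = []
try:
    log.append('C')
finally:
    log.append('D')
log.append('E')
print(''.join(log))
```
CDE

try/finally without except, no exception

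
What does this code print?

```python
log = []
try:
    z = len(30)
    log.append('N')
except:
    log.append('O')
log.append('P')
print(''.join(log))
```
OP

Exception raised in try, caught by bare except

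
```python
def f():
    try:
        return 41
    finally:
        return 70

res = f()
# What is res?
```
70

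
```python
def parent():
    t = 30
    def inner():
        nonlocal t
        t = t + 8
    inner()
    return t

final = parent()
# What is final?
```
38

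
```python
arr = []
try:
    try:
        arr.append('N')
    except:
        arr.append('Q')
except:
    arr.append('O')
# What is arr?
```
['N']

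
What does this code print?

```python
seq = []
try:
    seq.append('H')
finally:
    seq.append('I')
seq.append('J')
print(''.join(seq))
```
HIJ

try/finally without except, no exception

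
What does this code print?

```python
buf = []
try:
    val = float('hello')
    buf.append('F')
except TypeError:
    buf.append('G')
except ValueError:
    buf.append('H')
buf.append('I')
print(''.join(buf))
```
HI

ValueError is caught by its specific handler, not TypeError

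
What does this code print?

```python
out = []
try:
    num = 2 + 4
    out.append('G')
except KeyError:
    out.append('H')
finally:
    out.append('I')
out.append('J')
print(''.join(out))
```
GIJ

finally runs after normal execution too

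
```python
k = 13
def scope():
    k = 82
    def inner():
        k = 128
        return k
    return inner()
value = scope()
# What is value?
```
128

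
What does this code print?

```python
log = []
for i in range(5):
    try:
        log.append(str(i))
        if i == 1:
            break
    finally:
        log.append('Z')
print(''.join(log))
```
0Z1Z

finally runs even when breaking out of loop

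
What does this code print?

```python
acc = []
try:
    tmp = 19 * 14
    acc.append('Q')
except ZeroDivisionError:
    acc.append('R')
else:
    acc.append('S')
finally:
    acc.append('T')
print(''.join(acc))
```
QST

else runs before finally when no exception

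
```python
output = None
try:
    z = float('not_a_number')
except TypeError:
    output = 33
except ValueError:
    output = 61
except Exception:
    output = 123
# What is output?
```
61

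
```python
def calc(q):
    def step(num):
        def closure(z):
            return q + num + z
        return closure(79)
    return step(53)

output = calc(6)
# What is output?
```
138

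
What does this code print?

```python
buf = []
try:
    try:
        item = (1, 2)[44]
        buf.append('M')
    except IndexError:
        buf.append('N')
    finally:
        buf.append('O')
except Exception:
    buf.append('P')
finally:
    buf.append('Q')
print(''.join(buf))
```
NOQ

Both finally blocks run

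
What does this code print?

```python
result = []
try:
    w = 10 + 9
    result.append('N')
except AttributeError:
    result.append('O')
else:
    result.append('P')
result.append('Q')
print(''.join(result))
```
NPQ

else block runs when no exception occurs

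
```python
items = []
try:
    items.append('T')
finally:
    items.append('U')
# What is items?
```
['T', 'U']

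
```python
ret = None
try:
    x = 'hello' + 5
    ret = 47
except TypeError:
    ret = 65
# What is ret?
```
65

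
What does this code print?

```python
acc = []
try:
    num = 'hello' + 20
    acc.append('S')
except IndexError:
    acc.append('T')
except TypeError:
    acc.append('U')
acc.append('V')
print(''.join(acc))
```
UV

TypeError is caught by its specific handler, not IndexError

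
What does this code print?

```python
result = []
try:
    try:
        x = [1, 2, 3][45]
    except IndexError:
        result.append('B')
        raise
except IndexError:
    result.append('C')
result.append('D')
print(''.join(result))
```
BCD

raise without argument re-raises current exception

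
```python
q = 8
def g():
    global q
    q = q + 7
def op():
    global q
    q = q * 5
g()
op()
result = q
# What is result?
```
75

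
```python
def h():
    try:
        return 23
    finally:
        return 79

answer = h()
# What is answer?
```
79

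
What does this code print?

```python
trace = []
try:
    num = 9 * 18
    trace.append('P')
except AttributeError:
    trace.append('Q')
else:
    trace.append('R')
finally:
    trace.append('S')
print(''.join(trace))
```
PRS

else runs before finally when no exception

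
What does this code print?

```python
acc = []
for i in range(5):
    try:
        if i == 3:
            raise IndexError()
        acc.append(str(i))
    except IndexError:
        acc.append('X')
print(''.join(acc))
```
012X4

Exception on i=3 caught, loop continues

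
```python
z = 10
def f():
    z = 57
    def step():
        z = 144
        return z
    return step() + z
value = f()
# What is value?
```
201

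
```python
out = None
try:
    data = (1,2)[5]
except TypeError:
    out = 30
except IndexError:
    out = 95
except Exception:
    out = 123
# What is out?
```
95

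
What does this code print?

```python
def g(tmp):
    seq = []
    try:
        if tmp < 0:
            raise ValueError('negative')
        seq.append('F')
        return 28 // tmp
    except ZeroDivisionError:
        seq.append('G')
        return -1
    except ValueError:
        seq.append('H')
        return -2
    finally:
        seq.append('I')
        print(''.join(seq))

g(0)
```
FGI

tmp=0 causes ZeroDivisionError, caught, finally prints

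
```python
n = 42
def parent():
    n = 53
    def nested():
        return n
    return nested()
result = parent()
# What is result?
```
53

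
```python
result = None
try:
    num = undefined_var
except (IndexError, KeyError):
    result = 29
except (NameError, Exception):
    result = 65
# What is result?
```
65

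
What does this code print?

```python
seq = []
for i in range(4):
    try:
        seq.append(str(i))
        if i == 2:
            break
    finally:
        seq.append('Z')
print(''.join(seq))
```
0Z1Z2Z

finally runs even when breaking out of loop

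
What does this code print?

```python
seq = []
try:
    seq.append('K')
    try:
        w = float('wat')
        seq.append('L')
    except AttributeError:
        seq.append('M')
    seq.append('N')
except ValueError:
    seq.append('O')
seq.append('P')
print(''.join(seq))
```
KOP

Inner handler doesn't match, propagates to outer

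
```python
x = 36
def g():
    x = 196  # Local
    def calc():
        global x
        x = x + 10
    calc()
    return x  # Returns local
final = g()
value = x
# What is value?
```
46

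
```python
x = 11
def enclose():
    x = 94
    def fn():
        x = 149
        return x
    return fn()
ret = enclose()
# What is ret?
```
149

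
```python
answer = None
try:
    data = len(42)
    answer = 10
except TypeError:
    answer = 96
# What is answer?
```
96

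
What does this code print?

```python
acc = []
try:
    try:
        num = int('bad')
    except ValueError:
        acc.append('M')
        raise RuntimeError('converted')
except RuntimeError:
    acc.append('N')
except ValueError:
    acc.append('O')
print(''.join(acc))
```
MN

New RuntimeError raised, caught by outer RuntimeError handler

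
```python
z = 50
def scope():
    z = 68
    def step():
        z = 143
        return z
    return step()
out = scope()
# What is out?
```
143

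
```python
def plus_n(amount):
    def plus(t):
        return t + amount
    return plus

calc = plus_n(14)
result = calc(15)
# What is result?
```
29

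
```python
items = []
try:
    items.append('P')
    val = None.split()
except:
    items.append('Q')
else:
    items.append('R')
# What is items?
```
['P', 'Q']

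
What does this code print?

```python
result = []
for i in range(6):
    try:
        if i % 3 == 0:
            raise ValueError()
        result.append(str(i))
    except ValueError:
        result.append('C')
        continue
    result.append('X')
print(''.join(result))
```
C1X2XC4X5X

continue in except skips rest of loop body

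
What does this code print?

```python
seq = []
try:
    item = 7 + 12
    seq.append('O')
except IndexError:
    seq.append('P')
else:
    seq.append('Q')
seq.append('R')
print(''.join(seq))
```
OQR

else block runs when no exception occurs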